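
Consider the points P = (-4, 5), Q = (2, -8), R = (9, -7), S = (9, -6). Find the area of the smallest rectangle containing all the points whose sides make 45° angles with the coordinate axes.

112.5

In coordinates u = x + y, v = x − y the rectangle is axis-aligned; the map (x,y)→(u,v) scales areas by 2.
u-values: 1, -6, 2, 3; range = 3 − (-6) = 9.
v-values: -9, 10, 16, 15; range = 16 − (-9) = 25.
Area = (9 × 25) / 2 = 112.5.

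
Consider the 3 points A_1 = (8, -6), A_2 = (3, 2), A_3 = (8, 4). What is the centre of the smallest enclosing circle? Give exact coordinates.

Side lengths²: A_1A_2² = 89, A_1A_3² = 100, A_2A_3² = 29.
Since A_1A_3² = 100 < 89 + 29 = 118, the triangle is acute, so the smallest enclosing circle is the circumcircle.
Circumcentre = (7.1, -1), r² = 25.81.
Centre = (7.1, -1).

(7.1, -1)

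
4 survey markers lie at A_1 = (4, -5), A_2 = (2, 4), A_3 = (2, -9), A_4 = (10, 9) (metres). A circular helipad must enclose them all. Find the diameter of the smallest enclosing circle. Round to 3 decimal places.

19.698

By Welzl's lemma the MEC is supported by two points (diametrically opposite) or three points (on a circumcircle).
The farthest pair is A_3–A_4 with squared distance 388. The circle on this segment as diameter has centre (6, 0) and r² = 388/4 = 97.
Check A_1: distance² to centre = 29 ≤ 97, so it lies inside.
All remaining points lie in this disk, and no smaller disk contains both endpoints, so this is the minimum enclosing circle.
Diameter = 2r = 2√97 ≈ 19.698.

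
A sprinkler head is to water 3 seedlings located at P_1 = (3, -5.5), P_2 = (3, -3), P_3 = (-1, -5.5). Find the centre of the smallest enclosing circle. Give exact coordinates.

Side lengths²: P_1P_2² = 6.25, P_1P_3² = 16, P_2P_3² = 22.25.
Since P_2P_3² = 22.25 ≥ 16 + 6.25 = 22.25, the angle opposite P_2P_3 is not acute, so the smallest enclosing circle has P_2P_3 as diameter.
Centre = midpoint of P_2P_3 = (1, -4.25), r² = 22.25/4 = 5.5625.
Centre = (1, -4.25).

(1, -4.25)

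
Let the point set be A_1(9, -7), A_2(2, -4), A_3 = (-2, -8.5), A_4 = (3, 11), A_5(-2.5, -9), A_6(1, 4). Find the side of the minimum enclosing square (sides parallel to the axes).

The bounding box has width 11.5 and height 20.
An axis-aligned square enclosing the set must have side ≥ max(width, height).
So the minimum side is max(11.5, 20) = 20.

20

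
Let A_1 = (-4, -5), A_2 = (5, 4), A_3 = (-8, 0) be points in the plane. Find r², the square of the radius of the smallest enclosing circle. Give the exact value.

Side lengths²: A_1A_2² = 162, A_1A_3² = 41, A_2A_3² = 185.
Since A_2A_3² = 185 < 162 + 41 = 203, the triangle is acute, so the smallest enclosing circle is the circumcircle.
Circumcentre = (-23/18, 23/18), r² = 7585/162.

7585/162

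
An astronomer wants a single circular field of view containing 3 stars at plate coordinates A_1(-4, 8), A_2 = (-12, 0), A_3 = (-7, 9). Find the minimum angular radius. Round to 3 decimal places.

5.657

Side lengths²: A_1A_2² = 128, A_1A_3² = 10, A_2A_3² = 106.
Since A_1A_2² = 128 ≥ 106 + 10 = 116, the angle opposite A_1A_2 is not acute, so the smallest enclosing circle has A_1A_2 as diameter.
Centre = midpoint of A_1A_2 = (-8, 4), r² = 128/4 = 32.
r = √32 ≈ 5.657.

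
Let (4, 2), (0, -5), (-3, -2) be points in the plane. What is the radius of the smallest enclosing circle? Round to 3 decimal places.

Call the three points A, B, C in the order given.
Side lengths²: AB² = 65, AC² = 65, BC² = 18.
Since AC² = 65 < 65 + 18 = 83, the triangle is acute, so the smallest enclosing circle is the circumcircle.
Circumcentre = (23/22, -21/22), r² = 4225/242.
r = √(4225/242) ≈ 4.178.

4.178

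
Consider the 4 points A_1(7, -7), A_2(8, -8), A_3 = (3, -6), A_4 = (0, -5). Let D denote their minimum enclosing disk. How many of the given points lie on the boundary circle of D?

2

The farthest pair is A_2–A_4 with squared distance 73. The circle on this segment as diameter has centre (4, -6.5) and r² = 73/4 = 18.25.
Check A_1: distance² to centre = 9.25 ≤ 18.25, so it lies inside.
All remaining points lie in this disk, and no smaller disk contains both endpoints, so this is the minimum enclosing circle.
The points at distance exactly r from the centre are A_2, A_4 — 2 points.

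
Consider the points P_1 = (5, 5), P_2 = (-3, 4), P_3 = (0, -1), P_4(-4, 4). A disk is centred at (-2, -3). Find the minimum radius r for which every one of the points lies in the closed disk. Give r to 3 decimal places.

The required radius is the distance from (-2, -3) to the farthest point.
Squared distances: 113, 50, 8, 53.
Maximum is 113, attained at P_1.
r = √113 ≈ 10.630.

10.630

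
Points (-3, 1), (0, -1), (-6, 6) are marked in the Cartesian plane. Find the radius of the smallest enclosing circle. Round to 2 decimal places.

4.61

Call the three points A, B, C in the order given.
Side lengths²: AB² = 13, AC² = 34, BC² = 85.
Since BC² = 85 ≥ 34 + 13 = 47, the angle opposite BC is not acute, so the smallest enclosing circle has BC as diameter.
Centre = midpoint of BC = (-3, 2.5), r² = 85/4 = 21.25.
r = √(21.25) ≈ 4.61.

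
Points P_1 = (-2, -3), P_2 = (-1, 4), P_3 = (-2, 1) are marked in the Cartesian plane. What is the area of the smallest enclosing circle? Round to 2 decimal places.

39.27

Side lengths²: P_1P_2² = 50, P_1P_3² = 16, P_2P_3² = 10.
Since P_1P_2² = 50 ≥ 16 + 10 = 26, the angle opposite P_1P_2 is not acute, so the smallest enclosing circle has P_1P_2 as diameter.
Centre = midpoint of P_1P_2 = (-1.5, 0.5), r² = 50/4 = 12.5.
Area = π·r² = π·12.5 ≈ 39.27.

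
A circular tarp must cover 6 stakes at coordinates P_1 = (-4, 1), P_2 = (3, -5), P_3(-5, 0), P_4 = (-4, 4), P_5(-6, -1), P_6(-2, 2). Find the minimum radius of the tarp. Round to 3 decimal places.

By Welzl's lemma the MEC is supported by two points (diametrically opposite) or three points (on a circumcircle).
The farthest pair is P_2–P_4 with squared distance 130. The circle on this segment as diameter has centre (-0.5, -0.5) and r² = 130/4 = 32.5.
Check P_1: distance² to centre = 14.5 ≤ 32.5, so it lies inside.
All remaining points lie in this disk, and no smaller disk contains both endpoints, so this is the minimum enclosing circle.
r = √(32.5) ≈ 5.701.

5.701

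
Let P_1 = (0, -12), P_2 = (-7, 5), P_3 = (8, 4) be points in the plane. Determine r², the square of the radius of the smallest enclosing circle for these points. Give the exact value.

Side lengths²: P_1P_2² = 338, P_1P_3² = 320, P_2P_3² = 226.
Since P_1P_2² = 338 < 320 + 226 = 546, the triangle is acute, so the smallest enclosing circle is the circumcircle.
Circumcentre = (2/31, -63/31), r² = 95485/961.

95485/961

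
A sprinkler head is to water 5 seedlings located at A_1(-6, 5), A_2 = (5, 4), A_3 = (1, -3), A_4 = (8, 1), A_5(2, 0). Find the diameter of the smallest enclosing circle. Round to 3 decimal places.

14.560

The minimum enclosing circle of a finite set is fixed by two of the points (as a diameter) or three (as a circumcircle).
The farthest pair is A_1–A_4 with squared distance 212. The circle on this segment as diameter has centre (1, 3) and r² = 212/4 = 53.
Check A_2: distance² to centre = 17 ≤ 53, so it lies inside.
All remaining points lie in this disk, and no smaller disk contains both endpoints, so this is the minimum enclosing circle.
Diameter = 2r = 2√53 ≈ 14.560.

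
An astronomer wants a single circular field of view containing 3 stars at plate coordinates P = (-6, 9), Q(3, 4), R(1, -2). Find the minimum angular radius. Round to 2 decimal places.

Side lengths²: PQ² = 106, PR² = 170, QR² = 40.
Since PR² = 170 ≥ 106 + 40 = 146, the angle opposite PR is not acute, so the smallest enclosing circle has PR as diameter.
Centre = midpoint of PR = (-2.5, 3.5), r² = 170/4 = 42.5.
r = √(42.5) ≈ 6.52.

6.52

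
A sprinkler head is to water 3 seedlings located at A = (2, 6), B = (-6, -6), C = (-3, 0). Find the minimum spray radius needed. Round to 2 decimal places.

7.21

Side lengths²: AB² = 208, AC² = 61, BC² = 45.
Since AB² = 208 ≥ 61 + 45 = 106, the angle opposite AB is not acute, so the smallest enclosing circle has AB as diameter.
Centre = midpoint of AB = (-2, 0), r² = 208/4 = 52.
r = √52 ≈ 7.21.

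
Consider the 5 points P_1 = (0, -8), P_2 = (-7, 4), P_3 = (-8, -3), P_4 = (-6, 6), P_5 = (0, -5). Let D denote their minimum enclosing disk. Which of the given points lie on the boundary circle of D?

P_1, P_4

The minimum enclosing circle of a finite set is fixed by two of the points (as a diameter) or three (as a circumcircle).
The farthest pair is P_1–P_4 with squared distance 232. The circle on this segment as diameter has centre (-3, -1) and r² = 232/4 = 58.
Check P_2: distance² to centre = 41 ≤ 58, so it lies inside.
All remaining points lie in this disk, and no smaller disk contains both endpoints, so this is the minimum enclosing circle.
The points at distance exactly r from the centre are P_1, P_4 — 2 points.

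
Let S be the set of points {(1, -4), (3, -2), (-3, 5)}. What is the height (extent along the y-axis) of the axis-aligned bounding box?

max y = 5, min y = -4, so height = 9.

9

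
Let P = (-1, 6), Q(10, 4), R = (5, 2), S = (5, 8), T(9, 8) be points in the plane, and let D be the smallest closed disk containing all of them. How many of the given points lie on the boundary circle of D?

2

The minimum enclosing circle of a finite set is fixed by two of the points (as a diameter) or three (as a circumcircle).
The farthest pair is P–Q with squared distance 125. The circle on this segment as diameter has centre (4.5, 5) and r² = 125/4 = 31.25.
Check R: distance² to centre = 9.25 ≤ 31.25, so it lies inside.
All remaining points lie in this disk, and no smaller disk contains both endpoints, so this is the minimum enclosing circle.
The points at distance exactly r from the centre are P, Q — 2 points.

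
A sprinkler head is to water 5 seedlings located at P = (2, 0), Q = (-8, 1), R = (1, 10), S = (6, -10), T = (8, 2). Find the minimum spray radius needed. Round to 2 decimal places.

10.38

A smallest enclosing disk is always determined by at most three of the input points on its boundary.
The minimum enclosing circle is determined by three boundary points: Q, R, S.
Their circumcentre is (2.3, -0.3) with r² = 107.78.
The farthest remaining point T is at distance² 37.78 ≤ 107.78.
r = √(107.78) ≈ 10.38.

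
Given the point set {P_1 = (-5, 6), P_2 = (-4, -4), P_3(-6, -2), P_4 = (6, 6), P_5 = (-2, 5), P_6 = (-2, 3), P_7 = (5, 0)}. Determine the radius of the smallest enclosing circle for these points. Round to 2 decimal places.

The farthest pair is P_3–P_4 with squared distance 208. The circle on this segment as diameter has centre (0, 2) and r² = 208/4 = 52.
Check P_1: distance² to centre = 41 ≤ 52, so it lies inside.
All remaining points lie in this disk, and no smaller disk contains both endpoints, so this is the minimum enclosing circle.
r = √52 ≈ 7.21.

7.21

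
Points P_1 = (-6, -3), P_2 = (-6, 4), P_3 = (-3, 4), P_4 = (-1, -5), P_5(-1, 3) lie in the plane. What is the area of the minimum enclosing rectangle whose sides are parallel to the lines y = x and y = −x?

In coordinates u = x + y, v = x − y the rectangle is axis-aligned; the map (x,y)→(u,v) scales areas by 2.
u-values: -9, -2, 1, -6, 2; range = 2 − (-9) = 11.
v-values: -3, -10, -7, 4, -4; range = 4 − (-10) = 14.
Area = (11 × 14) / 2 = 77.

77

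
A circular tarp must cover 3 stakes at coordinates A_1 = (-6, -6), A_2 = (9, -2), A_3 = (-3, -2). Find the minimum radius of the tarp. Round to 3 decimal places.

Side lengths²: A_1A_2² = 241, A_1A_3² = 25, A_2A_3² = 144.
Since A_1A_2² = 241 ≥ 144 + 25 = 169, the angle opposite A_1A_2 is not acute, so the smallest enclosing circle has A_1A_2 as diameter.
Centre = midpoint of A_1A_2 = (1.5, -4), r² = 241/4 = 60.25.
r = √(60.25) ≈ 7.762.

7.762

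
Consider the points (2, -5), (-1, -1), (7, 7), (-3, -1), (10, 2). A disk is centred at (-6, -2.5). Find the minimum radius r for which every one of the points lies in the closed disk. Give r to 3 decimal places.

16.621

The required radius is the distance from (-6, -2.5) to the farthest point.
Squared distances: 70.25, 27.25, 259.25, 11.25, 276.25.
Maximum is 276.25, attained at (10, 2).
r = √(276.25) ≈ 16.621.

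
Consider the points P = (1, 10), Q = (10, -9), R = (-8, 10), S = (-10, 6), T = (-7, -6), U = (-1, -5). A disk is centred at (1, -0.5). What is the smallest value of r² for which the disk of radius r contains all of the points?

The required radius is the distance from (1, -0.5) to the farthest point.
Squared distances: 110.25, 153.25, 191.25, 163.25, 94.25, 24.25.
Maximum is 191.25, attained at R.

191.25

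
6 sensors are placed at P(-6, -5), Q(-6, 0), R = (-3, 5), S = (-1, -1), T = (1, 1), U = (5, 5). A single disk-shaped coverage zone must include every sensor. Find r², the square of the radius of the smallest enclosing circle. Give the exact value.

The minimum enclosing circle of a finite set is fixed by two of the points (as a diameter) or three (as a circumcircle).
The farthest pair is P–U with squared distance 221. The circle on this segment as diameter has centre (-0.5, 0) and r² = 221/4 = 55.25.
Check Q: distance² to centre = 30.25 ≤ 55.25, so it lies inside.
All remaining points lie in this disk, and no smaller disk contains both endpoints, so this is the minimum enclosing circle.

55.25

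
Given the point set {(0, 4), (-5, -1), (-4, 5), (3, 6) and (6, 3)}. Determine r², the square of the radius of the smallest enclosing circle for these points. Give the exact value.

By Welzl's lemma the MEC is supported by two points (diametrically opposite) or three points (on a circumcircle).
The minimum enclosing circle is determined by three boundary points: (-5, -1), (-4, 5), (6, 3).
Their circumcentre is (27/62, 73/62) with r² = 65897/1922.
The farthest remaining point (3, 6) is at distance² 57341/1922 ≤ 65897/1922.

65897/1922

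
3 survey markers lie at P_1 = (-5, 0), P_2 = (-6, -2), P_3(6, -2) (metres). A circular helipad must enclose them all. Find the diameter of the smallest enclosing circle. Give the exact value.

12

Side lengths²: P_1P_2² = 5, P_1P_3² = 125, P_2P_3² = 144.
Since P_2P_3² = 144 ≥ 125 + 5 = 130, the angle opposite P_2P_3 is not acute, so the smallest enclosing circle has P_2P_3 as diameter.
Centre = midpoint of P_2P_3 = (0, -2), r² = 144/4 = 36.
Diameter = 2r = 2√36 = 12.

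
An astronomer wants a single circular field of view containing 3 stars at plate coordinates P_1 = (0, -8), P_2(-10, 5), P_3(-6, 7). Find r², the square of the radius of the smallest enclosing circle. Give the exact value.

39005/576

Side lengths²: P_1P_2² = 269, P_1P_3² = 261, P_2P_3² = 20.
Since P_1P_2² = 269 < 261 + 20 = 281, the triangle is acute, so the smallest enclosing circle is the circumcircle.
Circumcentre = (-107/24, -13/12), r² = 39005/576.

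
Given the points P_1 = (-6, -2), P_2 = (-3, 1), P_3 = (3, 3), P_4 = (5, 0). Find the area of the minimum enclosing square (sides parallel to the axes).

The bounding box has width 11 and height 5.
An axis-aligned square enclosing the set must have side ≥ max(width, height).
So the minimum side is max(11, 5) = 11.
Area = 11² = 121.

121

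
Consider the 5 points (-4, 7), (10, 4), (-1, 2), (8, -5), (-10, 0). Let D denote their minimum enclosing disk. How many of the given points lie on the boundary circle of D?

3

A smallest enclosing disk is always determined by at most three of the input points on its boundary.
The minimum enclosing circle is determined by three boundary points: (10, 4), (8, -5), (-10, 0).
Their circumcentre is (9/86, 127/86) with r² = 385645/3698.
The farthest remaining point (-4, 7) is at distance² 175117/3698 ≤ 385645/3698.
The points at distance exactly r from the centre are (10, 4), (8, -5), (-10, 0) — 3 points.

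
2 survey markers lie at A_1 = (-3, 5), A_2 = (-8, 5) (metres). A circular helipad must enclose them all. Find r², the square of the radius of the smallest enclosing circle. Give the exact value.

The smallest circle enclosing two points has them as diameter endpoints.
Centre = midpoint = (-5.5, 5); r² = |A_1A_2|²/4 = 25/4 = 6.25.

6.25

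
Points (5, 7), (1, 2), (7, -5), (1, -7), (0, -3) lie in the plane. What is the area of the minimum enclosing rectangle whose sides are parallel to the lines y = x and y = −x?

In coordinates u = x + y, v = x − y the rectangle is axis-aligned; the map (x,y)→(u,v) scales areas by 2.
u-values: 12, 3, 2, -6, -3; range = 12 − (-6) = 18.
v-values: -2, -1, 12, 8, 3; range = 12 − (-2) = 14.
Area = (18 × 14) / 2 = 126.

126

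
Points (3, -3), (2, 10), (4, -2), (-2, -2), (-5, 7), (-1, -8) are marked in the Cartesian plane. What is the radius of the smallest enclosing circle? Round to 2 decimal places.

9.12

A smallest enclosing disk is always determined by at most three of the input points on its boundary.
The farthest pair is (2, 10)–(-1, -8) with squared distance 333. The circle on this segment as diameter has centre (0.5, 1) and r² = 333/4 = 83.25.
Check (3, -3): distance² to centre = 22.25 ≤ 83.25, so it lies inside.
All remaining points lie in this disk, and no smaller disk contains both endpoints, so this is the minimum enclosing circle.
r = √(83.25) ≈ 9.12.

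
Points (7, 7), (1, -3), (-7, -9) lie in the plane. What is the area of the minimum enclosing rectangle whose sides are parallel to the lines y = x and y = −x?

In coordinates u = x + y, v = x − y the rectangle is axis-aligned; the map (x,y)→(u,v) scales areas by 2.
u-values: 14, -2, -16; range = 14 − (-16) = 30.
v-values: 0, 4, 2; range = 4 − 0 = 4.
Area = (30 × 4) / 2 = 60.

60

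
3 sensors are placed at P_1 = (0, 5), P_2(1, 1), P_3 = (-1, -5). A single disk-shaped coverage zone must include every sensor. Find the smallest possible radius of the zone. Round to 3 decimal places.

Side lengths²: P_1P_2² = 17, P_1P_3² = 101, P_2P_3² = 40.
Since P_1P_3² = 101 ≥ 40 + 17 = 57, the angle opposite P_1P_3 is not acute, so the smallest enclosing circle has P_1P_3 as diameter.
Centre = midpoint of P_1P_3 = (-0.5, 0), r² = 101/4 = 25.25.
r = √(25.25) ≈ 5.025.

5.025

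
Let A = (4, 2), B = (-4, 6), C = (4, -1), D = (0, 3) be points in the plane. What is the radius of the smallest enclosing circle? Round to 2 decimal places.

5.32

By Welzl's lemma the MEC is supported by two points (diametrically opposite) or three points (on a circumcircle).
The farthest pair is B–C with squared distance 113. The circle on this segment as diameter has centre (0, 2.5) and r² = 113/4 = 28.25.
Check A: distance² to centre = 16.25 ≤ 28.25, so it lies inside.
All remaining points lie in this disk, and no smaller disk contains both endpoints, so this is the minimum enclosing circle.
r = √(28.25) ≈ 5.32.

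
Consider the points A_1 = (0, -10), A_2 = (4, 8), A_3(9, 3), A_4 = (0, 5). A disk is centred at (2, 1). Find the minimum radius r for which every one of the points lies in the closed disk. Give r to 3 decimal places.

The required radius is the distance from (2, 1) to the farthest point.
Squared distances: 125, 53, 53, 20.
Maximum is 125, attained at A_1.
r = √125 ≈ 11.180.

11.180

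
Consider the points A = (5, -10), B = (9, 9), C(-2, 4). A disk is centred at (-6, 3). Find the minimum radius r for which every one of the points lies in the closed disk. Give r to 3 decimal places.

The required radius is the distance from (-6, 3) to the farthest point.
Squared distances: 290, 261, 17.
Maximum is 290, attained at A.
r = √290 ≈ 17.029.

17.029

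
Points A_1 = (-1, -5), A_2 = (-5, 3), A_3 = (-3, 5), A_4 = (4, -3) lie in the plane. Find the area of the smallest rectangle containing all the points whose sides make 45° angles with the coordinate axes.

In coordinates u = x + y, v = x − y the rectangle is axis-aligned; the map (x,y)→(u,v) scales areas by 2.
u-values: -6, -2, 2, 1; range = 2 − (-6) = 8.
v-values: 4, -8, -8, 7; range = 7 − (-8) = 15.
Area = (8 × 15) / 2 = 60.

60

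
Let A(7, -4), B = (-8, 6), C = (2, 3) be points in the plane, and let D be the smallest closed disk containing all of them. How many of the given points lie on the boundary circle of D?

2

Side lengths²: AB² = 325, AC² = 74, BC² = 109.
Since AB² = 325 ≥ 109 + 74 = 183, the angle opposite AB is not acute, so the smallest enclosing circle has AB as diameter.
Centre = midpoint of AB = (-0.5, 1), r² = 325/4 = 81.25.
The points at distance exactly r from the centre are A, B — 2 points.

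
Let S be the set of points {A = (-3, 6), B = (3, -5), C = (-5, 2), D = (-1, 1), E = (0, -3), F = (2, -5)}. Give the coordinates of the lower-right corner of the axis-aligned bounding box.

x-range [-5, 3], y-range [-5, 6].
The lower-right corner is (3, -5).

(3, -5)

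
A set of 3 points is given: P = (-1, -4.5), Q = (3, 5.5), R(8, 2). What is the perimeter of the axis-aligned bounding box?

38

Width = max x − min x = 8 − (-1) = 9.
Height = max y − min y = 5.5 − (-4.5) = 10.
Perimeter = 2(9 + 10) = 38.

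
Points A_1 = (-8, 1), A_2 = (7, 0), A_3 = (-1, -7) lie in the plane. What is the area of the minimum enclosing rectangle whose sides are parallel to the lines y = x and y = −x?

120

In coordinates u = x + y, v = x − y the rectangle is axis-aligned; the map (x,y)→(u,v) scales areas by 2.
u-values: -7, 7, -8; range = 7 − (-8) = 15.
v-values: -9, 7, 6; range = 7 − (-9) = 16.
Area = (15 × 16) / 2 = 120.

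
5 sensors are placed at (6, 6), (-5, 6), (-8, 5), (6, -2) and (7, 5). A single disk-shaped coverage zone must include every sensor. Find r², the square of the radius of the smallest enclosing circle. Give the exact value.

The minimum enclosing circle is determined by three boundary points: (-8, 5), (6, -2), (7, 5).
Their circumcentre is (-0.5, 2.5) with r² = 62.5.
The farthest remaining point (6, 6) is at distance² 54.5 ≤ 62.5.

62.5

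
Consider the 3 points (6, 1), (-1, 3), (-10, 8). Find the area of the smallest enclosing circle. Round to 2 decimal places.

Call the three points A, B, C in the order given.
Side lengths²: AB² = 53, AC² = 305, BC² = 106.
Since AC² = 305 ≥ 106 + 53 = 159, the angle opposite AC is not acute, so the smallest enclosing circle has AC as diameter.
Centre = midpoint of AC = (-2, 4.5), r² = 305/4 = 76.25.
Area = π·r² = π·76.25 ≈ 239.55.

239.55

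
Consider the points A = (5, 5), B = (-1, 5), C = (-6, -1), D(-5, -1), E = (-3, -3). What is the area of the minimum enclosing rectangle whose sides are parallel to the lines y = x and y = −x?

In coordinates u = x + y, v = x − y the rectangle is axis-aligned; the map (x,y)→(u,v) scales areas by 2.
u-values: 10, 4, -7, -6, -6; range = 10 − (-7) = 17.
v-values: 0, -6, -5, -4, 0; range = 0 − (-6) = 6.
Area = (17 × 6) / 2 = 51.

51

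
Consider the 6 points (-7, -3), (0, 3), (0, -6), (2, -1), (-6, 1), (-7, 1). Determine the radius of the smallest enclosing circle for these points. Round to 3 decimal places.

The minimum enclosing circle of a finite set is fixed by two of the points (as a diameter) or three (as a circumcircle).
The minimum enclosing circle is determined by three boundary points: (0, 3), (0, -6), (-7, 1).
Their circumcentre is (-2.5, -1.5) with r² = 26.5.
The farthest remaining point (-7, -3) is at distance² 22.5 ≤ 26.5.
r = √(26.5) ≈ 5.148.

5.148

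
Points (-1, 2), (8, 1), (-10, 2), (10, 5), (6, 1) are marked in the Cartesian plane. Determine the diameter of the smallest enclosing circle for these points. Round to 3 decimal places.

The farthest pair is (-10, 2)–(10, 5) with squared distance 409. The circle on this segment as diameter has centre (0, 3.5) and r² = 409/4 = 102.25.
Check (-1, 2): distance² to centre = 3.25 ≤ 102.25, so it lies inside.
All remaining points lie in this disk, and no smaller disk contains both endpoints, so this is the minimum enclosing circle.
Diameter = 2r = 2√(102.25) ≈ 20.224.

20.224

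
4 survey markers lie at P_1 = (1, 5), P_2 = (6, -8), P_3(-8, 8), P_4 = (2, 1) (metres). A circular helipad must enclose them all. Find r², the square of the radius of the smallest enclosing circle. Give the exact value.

113

The farthest pair is P_2–P_3 with squared distance 452. The circle on this segment as diameter has centre (-1, 0) and r² = 452/4 = 113.
Check P_1: distance² to centre = 29 ≤ 113, so it lies inside.
All remaining points lie in this disk, and no smaller disk contains both endpoints, so this is the minimum enclosing circle.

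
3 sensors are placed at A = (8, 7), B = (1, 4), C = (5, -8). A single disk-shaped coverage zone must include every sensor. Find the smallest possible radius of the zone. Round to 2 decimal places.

7.65

Side lengths²: AB² = 58, AC² = 234, BC² = 160.
Since AC² = 234 ≥ 160 + 58 = 218, the angle opposite AC is not acute, so the smallest enclosing circle has AC as diameter.
Centre = midpoint of AC = (6.5, -0.5), r² = 234/4 = 58.5.
r = √(58.5) ≈ 7.65.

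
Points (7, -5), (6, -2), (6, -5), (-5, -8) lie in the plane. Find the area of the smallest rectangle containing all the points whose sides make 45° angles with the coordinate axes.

In coordinates u = x + y, v = x − y the rectangle is axis-aligned; the map (x,y)→(u,v) scales areas by 2.
u-values: 2, 4, 1, -13; range = 4 − (-13) = 17.
v-values: 12, 8, 11, 3; range = 12 − 3 = 9.
Area = (17 × 9) / 2 = 76.5.

76.5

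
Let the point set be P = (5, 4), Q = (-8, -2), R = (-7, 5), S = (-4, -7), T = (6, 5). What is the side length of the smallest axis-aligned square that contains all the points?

The bounding box has width 14 and height 12.
An axis-aligned square enclosing the set must have side ≥ max(width, height).
So the minimum side is max(14, 12) = 14.

14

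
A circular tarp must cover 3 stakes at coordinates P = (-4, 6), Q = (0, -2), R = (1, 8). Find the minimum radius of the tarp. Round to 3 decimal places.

Side lengths²: PQ² = 80, PR² = 29, QR² = 101.
Since QR² = 101 < 80 + 29 = 109, the triangle is acute, so the smallest enclosing circle is the circumcircle.
Circumcentre = (1/12, 73/24), r² = 14645/576.
r = √(14645/576) ≈ 5.042.

5.042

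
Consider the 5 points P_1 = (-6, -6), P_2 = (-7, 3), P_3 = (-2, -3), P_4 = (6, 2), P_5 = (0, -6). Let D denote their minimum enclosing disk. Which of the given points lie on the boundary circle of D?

The minimum enclosing circle of a finite set is fixed by two of the points (as a diameter) or three (as a circumcircle).
The minimum enclosing circle is determined by three boundary points: P_1, P_2, P_4.
Their circumcentre is (-22/29, -25/29) with r² = 45305/841.
The farthest remaining point P_5 is at distance² 22685/841 ≤ 45305/841.
The points at distance exactly r from the centre are P_1, P_2, P_4 — 3 points.

P_1, P_2, P_4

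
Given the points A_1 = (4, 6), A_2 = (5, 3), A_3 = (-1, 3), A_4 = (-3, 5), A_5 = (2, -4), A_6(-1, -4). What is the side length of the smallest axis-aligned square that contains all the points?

The bounding box has width 8 and height 10.
An axis-aligned square enclosing the set must have side ≥ max(width, height).
So the minimum side is max(8, 10) = 10.

10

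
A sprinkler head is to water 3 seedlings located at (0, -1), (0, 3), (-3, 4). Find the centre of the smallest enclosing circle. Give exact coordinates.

Call the three points A, B, C in the order given.
Side lengths²: AB² = 16, AC² = 34, BC² = 10.
Since AC² = 34 ≥ 16 + 10 = 26, the angle opposite AC is not acute, so the smallest enclosing circle has AC as diameter.
Centre = midpoint of AC = (-1.5, 1.5), r² = 34/4 = 8.5.
Centre = (-1.5, 1.5).

(-1.5, 1.5)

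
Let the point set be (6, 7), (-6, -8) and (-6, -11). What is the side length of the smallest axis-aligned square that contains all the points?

The bounding box has width 12 and height 18.
An axis-aligned square enclosing the set must have side ≥ max(width, height).
So the minimum side is max(12, 18) = 18.

18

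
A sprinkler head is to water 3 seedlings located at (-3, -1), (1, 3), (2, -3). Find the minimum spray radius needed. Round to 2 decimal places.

Call the three points A, B, C in the order given.
Side lengths²: AB² = 32, AC² = 29, BC² = 37.
Since BC² = 37 < 32 + 29 = 61, the triangle is acute, so the smallest enclosing circle is the circumcircle.
Circumcentre = (3/14, -3/14), r² = 1073/98.
r = √(1073/98) ≈ 3.31.

3.31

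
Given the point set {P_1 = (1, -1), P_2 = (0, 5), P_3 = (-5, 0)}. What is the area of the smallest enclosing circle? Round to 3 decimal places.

43.886

Side lengths²: P_1P_2² = 37, P_1P_3² = 37, P_2P_3² = 50.
Since P_2P_3² = 50 < 37 + 37 = 74, the triangle is acute, so the smallest enclosing circle is the circumcircle.
Circumcentre = (-23/14, 23/14), r² = 1369/98.
Area = π·r² = π·1369/98 ≈ 43.886.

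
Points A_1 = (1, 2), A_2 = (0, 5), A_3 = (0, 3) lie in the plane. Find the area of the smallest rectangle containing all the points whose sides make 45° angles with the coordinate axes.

In coordinates u = x + y, v = x − y the rectangle is axis-aligned; the map (x,y)→(u,v) scales areas by 2.
u-values: 3, 5, 3; range = 5 − 3 = 2.
v-values: -1, -5, -3; range = -1 − (-5) = 4.
Area = (2 × 4) / 2 = 4.

4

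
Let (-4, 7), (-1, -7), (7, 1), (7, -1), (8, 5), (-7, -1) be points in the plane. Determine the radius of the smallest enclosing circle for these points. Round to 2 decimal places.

8.16

The minimum enclosing circle is determined by three boundary points: (-1, -7), (8, 5), (-7, -1).
Their circumcentre is (13/14, 13/14) with r² = 6525/98.
The farthest remaining point (-4, 7) is at distance² 5993/98 ≤ 6525/98.
r = √(6525/98) ≈ 8.16.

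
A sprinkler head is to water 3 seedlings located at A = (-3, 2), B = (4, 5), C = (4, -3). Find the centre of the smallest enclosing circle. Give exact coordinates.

(11/7, 1)

Side lengths²: AB² = 58, AC² = 74, BC² = 64.
Since AC² = 74 < 64 + 58 = 122, the triangle is acute, so the smallest enclosing circle is the circumcircle.
Circumcentre = (11/7, 1), r² = 1073/49.
Centre = (11/7, 1).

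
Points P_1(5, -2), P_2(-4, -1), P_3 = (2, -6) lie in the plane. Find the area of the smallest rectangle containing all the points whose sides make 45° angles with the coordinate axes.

44

In coordinates u = x + y, v = x − y the rectangle is axis-aligned; the map (x,y)→(u,v) scales areas by 2.
u-values: 3, -5, -4; range = 3 − (-5) = 8.
v-values: 7, -3, 8; range = 8 − (-3) = 11.
Area = (8 × 11) / 2 = 44.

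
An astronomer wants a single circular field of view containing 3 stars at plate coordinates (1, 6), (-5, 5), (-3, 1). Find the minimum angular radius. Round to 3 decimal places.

3.350

Call the three points A, B, C in the order given.
Side lengths²: AB² = 37, AC² = 41, BC² = 20.
Since AC² = 41 < 37 + 20 = 57, the triangle is acute, so the smallest enclosing circle is the circumcircle.
Circumcentre = (-23/13, 107/26), r² = 7585/676.
r = √(7585/676) ≈ 3.350.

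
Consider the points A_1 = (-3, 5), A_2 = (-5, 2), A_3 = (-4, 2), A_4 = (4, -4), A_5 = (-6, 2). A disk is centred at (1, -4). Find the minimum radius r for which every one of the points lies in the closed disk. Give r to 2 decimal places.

The required radius is the distance from (1, -4) to the farthest point.
Squared distances: 97, 72, 61, 9, 85.
Maximum is 97, attained at A_1.
r = √97 ≈ 9.85.

9.85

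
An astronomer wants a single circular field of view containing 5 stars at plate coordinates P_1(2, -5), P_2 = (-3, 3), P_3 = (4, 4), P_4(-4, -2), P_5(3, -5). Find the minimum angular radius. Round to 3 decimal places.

5.225

The minimum enclosing circle of a finite set is fixed by two of the points (as a diameter) or three (as a circumcircle).
The minimum enclosing circle is determined by three boundary points: P_3, P_4, P_5.
Their circumcentre is (10/11, -7/33) with r² = 29725/1089.
The farthest remaining point P_2 is at distance² 27877/1089 ≤ 29725/1089.
r = √(29725/1089) ≈ 5.225.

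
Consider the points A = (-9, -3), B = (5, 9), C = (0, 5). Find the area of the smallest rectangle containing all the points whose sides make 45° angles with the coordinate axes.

In coordinates u = x + y, v = x − y the rectangle is axis-aligned; the map (x,y)→(u,v) scales areas by 2.
u-values: -12, 14, 5; range = 14 − (-12) = 26.
v-values: -6, -4, -5; range = -4 − (-6) = 2.
Area = (26 × 2) / 2 = 26.

26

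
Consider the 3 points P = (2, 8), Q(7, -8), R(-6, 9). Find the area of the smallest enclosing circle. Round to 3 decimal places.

359.712

Side lengths²: PQ² = 281, PR² = 65, QR² = 458.
Since QR² = 458 ≥ 281 + 65 = 346, the angle opposite QR is not acute, so the smallest enclosing circle has QR as diameter.
Centre = midpoint of QR = (0.5, 0.5), r² = 458/4 = 114.5.
Area = π·r² = π·114.5 ≈ 359.712.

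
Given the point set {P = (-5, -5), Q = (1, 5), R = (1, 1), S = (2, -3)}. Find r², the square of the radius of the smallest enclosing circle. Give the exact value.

34

By Welzl's lemma the MEC is supported by two points (diametrically opposite) or three points (on a circumcircle).
The farthest pair is P–Q with squared distance 136. The circle on this segment as diameter has centre (-2, 0) and r² = 136/4 = 34.
Check R: distance² to centre = 10 ≤ 34, so it lies inside.
All remaining points lie in this disk, and no smaller disk contains both endpoints, so this is the minimum enclosing circle.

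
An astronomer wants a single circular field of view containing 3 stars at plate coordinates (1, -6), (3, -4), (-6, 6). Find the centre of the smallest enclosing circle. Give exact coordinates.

Call the three points A, B, C in the order given.
Side lengths²: AB² = 8, AC² = 193, BC² = 181.
Since AC² = 193 ≥ 181 + 8 = 189, the angle opposite AC is not acute, so the smallest enclosing circle has AC as diameter.
Centre = midpoint of AC = (-2.5, 0), r² = 193/4 = 48.25.
Centre = (-2.5, 0).

(-2.5, 0)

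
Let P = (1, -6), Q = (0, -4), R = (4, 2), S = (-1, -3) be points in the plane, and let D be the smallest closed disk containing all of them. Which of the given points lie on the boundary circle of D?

By Welzl's lemma the MEC is supported by two points (diametrically opposite) or three points (on a circumcircle).
The farthest pair is P–R with squared distance 73. The circle on this segment as diameter has centre (2.5, -2) and r² = 73/4 = 18.25.
Check Q: distance² to centre = 10.25 ≤ 18.25, so it lies inside.
All remaining points lie in this disk, and no smaller disk contains both endpoints, so this is the minimum enclosing circle.
The points at distance exactly r from the centre are P, R — 2 points.

P, R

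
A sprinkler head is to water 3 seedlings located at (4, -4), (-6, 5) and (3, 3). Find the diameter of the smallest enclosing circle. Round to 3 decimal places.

13.454

Call the three points A, B, C in the order given.
Side lengths²: AB² = 181, AC² = 50, BC² = 85.
Since AB² = 181 ≥ 85 + 50 = 135, the angle opposite AB is not acute, so the smallest enclosing circle has AB as diameter.
Centre = midpoint of AB = (-1, 0.5), r² = 181/4 = 45.25.
Diameter = 2r = 2√(45.25) ≈ 13.454.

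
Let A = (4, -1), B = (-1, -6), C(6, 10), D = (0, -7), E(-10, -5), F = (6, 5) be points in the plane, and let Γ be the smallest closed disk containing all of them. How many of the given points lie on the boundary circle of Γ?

2

The minimum enclosing circle of a finite set is fixed by two of the points (as a diameter) or three (as a circumcircle).
The farthest pair is C–E with squared distance 481. The circle on this segment as diameter has centre (-2, 2.5) and r² = 481/4 = 120.25.
Check A: distance² to centre = 48.25 ≤ 120.25, so it lies inside.
All remaining points lie in this disk, and no smaller disk contains both endpoints, so this is the minimum enclosing circle.
The points at distance exactly r from the centre are C, E — 2 points.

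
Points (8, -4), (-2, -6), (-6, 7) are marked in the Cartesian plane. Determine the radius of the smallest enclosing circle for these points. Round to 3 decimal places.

8.902

Call the three points A, B, C in the order given.
Side lengths²: AB² = 104, AC² = 317, BC² = 185.
Since AC² = 317 ≥ 185 + 104 = 289, the angle opposite AC is not acute, so the smallest enclosing circle has AC as diameter.
Centre = midpoint of AC = (1, 1.5), r² = 317/4 = 79.25.
r = √(79.25) ≈ 8.902.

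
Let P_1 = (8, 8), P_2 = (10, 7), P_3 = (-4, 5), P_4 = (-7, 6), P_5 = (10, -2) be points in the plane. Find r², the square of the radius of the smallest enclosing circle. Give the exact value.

The minimum enclosing circle is determined by three boundary points: P_2, P_4, P_5.
Their circumcentre is (59/34, 2.5) with r² = 51185/578.
The farthest remaining point P_1 is at distance² 40169/578 ≤ 51185/578.

51185/578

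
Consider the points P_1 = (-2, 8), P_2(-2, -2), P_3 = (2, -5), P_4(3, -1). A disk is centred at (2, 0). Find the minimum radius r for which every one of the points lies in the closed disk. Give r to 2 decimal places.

The required radius is the distance from (2, 0) to the farthest point.
Squared distances: 80, 20, 25, 2.
Maximum is 80, attained at P_1.
r = √80 ≈ 8.94.

8.94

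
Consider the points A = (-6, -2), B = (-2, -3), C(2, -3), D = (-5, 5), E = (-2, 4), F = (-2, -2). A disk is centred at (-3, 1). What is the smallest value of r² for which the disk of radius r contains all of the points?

The required radius is the distance from (-3, 1) to the farthest point.
Squared distances: 18, 17, 41, 20, 10, 10.
Maximum is 41, attained at C.

41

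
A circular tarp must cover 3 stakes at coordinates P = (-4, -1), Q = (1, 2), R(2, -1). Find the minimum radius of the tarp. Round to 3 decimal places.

3.073

Side lengths²: PQ² = 34, PR² = 36, QR² = 10.
Since PR² = 36 < 34 + 10 = 44, the triangle is acute, so the smallest enclosing circle is the circumcircle.
Circumcentre = (-1, -1/3), r² = 85/9.
r = √(85/9) ≈ 3.073.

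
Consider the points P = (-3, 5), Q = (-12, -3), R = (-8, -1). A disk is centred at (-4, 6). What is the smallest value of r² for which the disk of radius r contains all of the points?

145

The required radius is the distance from (-4, 6) to the farthest point.
Squared distances: 2, 145, 65.
Maximum is 145, attained at Q.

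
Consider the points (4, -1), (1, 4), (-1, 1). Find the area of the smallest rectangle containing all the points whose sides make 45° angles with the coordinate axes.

20

In coordinates u = x + y, v = x − y the rectangle is axis-aligned; the map (x,y)→(u,v) scales areas by 2.
u-values: 3, 5, 0; range = 5 − 0 = 5.
v-values: 5, -3, -2; range = 5 − (-3) = 8.
Area = (5 × 8) / 2 = 20.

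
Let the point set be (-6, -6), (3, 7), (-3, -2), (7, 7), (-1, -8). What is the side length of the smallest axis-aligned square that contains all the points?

The bounding box has width 13 and height 15.
An axis-aligned square enclosing the set must have side ≥ max(width, height).
So the minimum side is max(13, 15) = 15.

15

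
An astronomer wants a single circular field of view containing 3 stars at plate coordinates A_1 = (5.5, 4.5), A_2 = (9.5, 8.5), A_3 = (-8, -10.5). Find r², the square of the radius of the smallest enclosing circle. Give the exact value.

166.8125

Side lengths²: A_1A_2² = 32, A_1A_3² = 407.25, A_2A_3² = 667.25.
Since A_2A_3² = 667.25 ≥ 407.25 + 32 = 439.25, the angle opposite A_2A_3 is not acute, so the smallest enclosing circle has A_2A_3 as diameter.
Centre = midpoint of A_2A_3 = (0.75, -1), r² = 667.25/4 = 166.8125.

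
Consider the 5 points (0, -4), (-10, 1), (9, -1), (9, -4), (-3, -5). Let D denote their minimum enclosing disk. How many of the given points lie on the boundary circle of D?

2

By Welzl's lemma the MEC is supported by two points (diametrically opposite) or three points (on a circumcircle).
The farthest pair is (-10, 1)–(9, -4) with squared distance 386. The circle on this segment as diameter has centre (-0.5, -1.5) and r² = 386/4 = 96.5.
Check (0, -4): distance² to centre = 6.5 ≤ 96.5, so it lies inside.
All remaining points lie in this disk, and no smaller disk contains both endpoints, so this is the minimum enclosing circle.
The points at distance exactly r from the centre are (-10, 1), (9, -4) — 2 points.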